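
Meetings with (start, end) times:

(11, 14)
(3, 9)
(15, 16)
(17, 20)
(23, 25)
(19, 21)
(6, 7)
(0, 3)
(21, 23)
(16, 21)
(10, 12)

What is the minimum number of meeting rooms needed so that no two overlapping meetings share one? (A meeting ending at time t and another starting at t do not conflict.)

Count concurrent intervals with a sweep; the peak is the room count.
Events (time:±→running): 0:+→1 3:-→0 3:+→1 6:+→2 7:-→1 9:-→0 10:+→1 11:+→2 12:-→1 14:-→0 15:+→1 16:-→0 16:+→1 17:+→2 19:+→3 … peak 3.

3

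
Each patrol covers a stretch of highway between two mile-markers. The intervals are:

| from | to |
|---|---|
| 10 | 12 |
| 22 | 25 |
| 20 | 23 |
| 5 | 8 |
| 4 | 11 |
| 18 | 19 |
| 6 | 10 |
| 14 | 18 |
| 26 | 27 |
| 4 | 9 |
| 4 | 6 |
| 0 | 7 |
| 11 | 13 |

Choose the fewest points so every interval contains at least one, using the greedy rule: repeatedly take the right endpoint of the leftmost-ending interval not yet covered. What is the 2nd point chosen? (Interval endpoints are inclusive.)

12

Process intervals by earliest right end; each time one isn't hit yet, stab at its right endpoint.
Sorted: [4,6] [0,7] [5,8] [4,9] [6,10] [4,11] [10,12] [11,13] [14,18] [18,19] [20,23] [22,25] [26,27]
{[4,6],[0,7],[5,8],[4,9],[6,10],[4,11]} hit by 6; {[10,12],[11,13]} hit by 12; {[14,18],[18,19]} hit by 18; {[20,23],[22,25]} hit by 23; {[26,27]} hit by 27.
Points: 6, 12, 18, 23, 27 (5 total).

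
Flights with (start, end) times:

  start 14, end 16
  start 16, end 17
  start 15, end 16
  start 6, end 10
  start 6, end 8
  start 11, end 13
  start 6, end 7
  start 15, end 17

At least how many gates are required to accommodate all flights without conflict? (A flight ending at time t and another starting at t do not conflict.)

3

Events (time:±→running): 6:+→1 6:+→2 6:+→3 … peak 3.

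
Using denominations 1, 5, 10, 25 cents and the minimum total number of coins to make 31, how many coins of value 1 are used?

1

Greedy: take as many of the largest coin as possible, then repeat with the remainder.
31 = 1×25 + 1×5 + 1×1
Count of 1: 1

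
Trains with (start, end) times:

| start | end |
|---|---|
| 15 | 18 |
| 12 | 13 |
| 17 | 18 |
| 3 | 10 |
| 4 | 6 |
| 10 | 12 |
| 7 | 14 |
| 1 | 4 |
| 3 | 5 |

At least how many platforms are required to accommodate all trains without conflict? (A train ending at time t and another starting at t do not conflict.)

The answer is the maximum number of intervals overlapping at any instant.
Events (time:±→running): 1:+→1 3:+→2 3:+→3 … peak 3.

3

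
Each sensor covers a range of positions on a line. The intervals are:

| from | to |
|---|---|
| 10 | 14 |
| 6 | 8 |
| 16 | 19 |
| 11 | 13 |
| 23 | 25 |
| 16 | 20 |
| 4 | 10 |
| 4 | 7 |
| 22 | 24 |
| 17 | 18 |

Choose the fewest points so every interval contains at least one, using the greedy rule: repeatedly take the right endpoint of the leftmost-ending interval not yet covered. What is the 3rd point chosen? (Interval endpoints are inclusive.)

18

Sorted: [4,7] [6,8] [4,10] [11,13] [10,14] [17,18] [16,19] [16,20] [22,24] [23,25]
{[4,7],[6,8],[4,10]} hit by 7; {[11,13],[10,14]} hit by 13; {[17,18],[16,19],[16,20]} hit by 18; {[22,24],[23,25]} hit by 24.
Points: 7, 13, 18, 24 (4 total).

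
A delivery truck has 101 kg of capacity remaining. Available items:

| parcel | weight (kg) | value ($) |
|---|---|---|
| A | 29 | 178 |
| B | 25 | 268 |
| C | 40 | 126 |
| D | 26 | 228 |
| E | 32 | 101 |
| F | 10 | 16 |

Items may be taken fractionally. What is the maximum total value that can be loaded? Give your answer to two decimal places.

Sort by value per unit weight and fill in that order.
Ratios (sorted): B 10.72, D 8.77, A 6.14, E 3.16, C 3.15, F 1.60
take B (25 @ 268); take D (26 @ 228); take A (29 @ 178); take 21/32 of E → 66.28. Capacity used 101/101.
Total value = 740.28

740.28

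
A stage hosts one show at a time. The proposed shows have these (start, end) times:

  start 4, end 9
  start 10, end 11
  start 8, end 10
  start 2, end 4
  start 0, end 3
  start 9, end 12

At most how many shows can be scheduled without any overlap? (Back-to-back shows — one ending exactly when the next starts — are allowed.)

Sorted by end: (0,3)  (2,4)  (4,9)  (8,10)  (10,11)  (9,12)
take (0,3); skip (2,4); take (4,9); take (10,11); skip (9,12).
Selected 3 shows.

3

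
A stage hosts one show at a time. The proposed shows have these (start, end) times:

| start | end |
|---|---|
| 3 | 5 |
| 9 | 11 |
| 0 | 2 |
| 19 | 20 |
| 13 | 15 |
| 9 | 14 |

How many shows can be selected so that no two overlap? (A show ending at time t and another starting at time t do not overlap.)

5

By end time: (0,2), (3,5), (9,11), (9,14), (13,15), (19,20).
Pick (0,2); next start ≥ 2 → (3,5); next start ≥ 5 → (9,11); next start ≥ 11 → (13,15); next start ≥ 15 → (19,20).
Selected 5 shows.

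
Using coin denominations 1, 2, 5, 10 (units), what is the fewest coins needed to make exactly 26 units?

26 − 2×10→6 − 1×5→1 − 1×1→0
Total coins = 2 + 1 + 1 = 4

4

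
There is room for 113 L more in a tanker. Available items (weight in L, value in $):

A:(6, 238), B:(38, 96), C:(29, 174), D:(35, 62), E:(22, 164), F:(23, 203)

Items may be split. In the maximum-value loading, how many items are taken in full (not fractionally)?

4

Sort by value per unit weight and fill in that order.
Ratios (sorted): A 39.67, F 8.83, E 7.45, C 6.00, B 2.53, D 1.77
take A (6 @ 238); take F (23 @ 203); take E (22 @ 164); take C (29 @ 174); take 33/38 of B → 83.37. Capacity used 113/113.
4 item(s) taken whole; one partial (take 33/38 of B).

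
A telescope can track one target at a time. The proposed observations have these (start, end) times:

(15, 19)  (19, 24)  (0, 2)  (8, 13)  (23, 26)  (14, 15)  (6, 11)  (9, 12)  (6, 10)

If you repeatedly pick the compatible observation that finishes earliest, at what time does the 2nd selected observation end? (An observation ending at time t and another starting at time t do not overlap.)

10

Sorted by end: (0,2)  (6,10)  (6,11)  (9,12)  (8,13)  (14,15)  (15,19)  (19,24)  (23,26)
take (0,2); take (6,10); take (14,15); take (15,19); take (19,24).
Selected: (0,2) (6,10) (14,15) (15,19) (19,24)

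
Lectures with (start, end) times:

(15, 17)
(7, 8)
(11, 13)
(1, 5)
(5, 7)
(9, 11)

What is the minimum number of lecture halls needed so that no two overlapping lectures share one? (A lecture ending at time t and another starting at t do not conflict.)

1

Events (time:±→running): 1:+→1 … peak 1.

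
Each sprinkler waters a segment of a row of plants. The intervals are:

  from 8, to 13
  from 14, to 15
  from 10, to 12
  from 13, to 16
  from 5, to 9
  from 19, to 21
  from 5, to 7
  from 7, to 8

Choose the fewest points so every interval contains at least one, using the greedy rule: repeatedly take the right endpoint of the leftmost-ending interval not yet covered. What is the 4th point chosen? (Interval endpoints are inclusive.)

21

Sort by right endpoint; whenever an interval is uncovered, place a point at its right end.
Sorted: [5,7] [7,8] [5,9] [10,12] [8,13] [14,15] [13,16] [19,21]
{[5,7],[7,8],[5,9]} hit by 7; {[10,12],[8,13]} hit by 12; {[14,15],[13,16]} hit by 15; {[19,21]} hit by 21.
Points: 7, 12, 15, 21 (4 total).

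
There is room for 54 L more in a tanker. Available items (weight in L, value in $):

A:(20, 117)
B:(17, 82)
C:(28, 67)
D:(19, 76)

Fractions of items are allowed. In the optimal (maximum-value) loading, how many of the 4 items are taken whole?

2

Ratios (sorted): A 5.85, B 4.82, D 4.00, C 2.39
take A (20 @ 117); take B (17 @ 82); take 17/19 of D → 68.00. Capacity used 54/54.
2 item(s) taken whole; one partial (take 17/19 of D).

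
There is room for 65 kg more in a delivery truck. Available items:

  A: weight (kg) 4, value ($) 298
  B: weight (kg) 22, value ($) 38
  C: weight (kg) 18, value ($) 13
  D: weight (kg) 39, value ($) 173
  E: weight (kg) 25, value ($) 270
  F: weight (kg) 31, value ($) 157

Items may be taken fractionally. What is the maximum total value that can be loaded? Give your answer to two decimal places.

747.18

Order: A (298/4=74.50) > E (270/25=10.80) > F (157/31=5.06) > D (173/39=4.44) > B (38/22=1.73) > C (13/18=0.72)
Fill: take A (4 @ 298) → take E (25 @ 270) → take F (31 @ 157) → take 5/39 of D → 22.18; 65/65 used.
Total value = 747.18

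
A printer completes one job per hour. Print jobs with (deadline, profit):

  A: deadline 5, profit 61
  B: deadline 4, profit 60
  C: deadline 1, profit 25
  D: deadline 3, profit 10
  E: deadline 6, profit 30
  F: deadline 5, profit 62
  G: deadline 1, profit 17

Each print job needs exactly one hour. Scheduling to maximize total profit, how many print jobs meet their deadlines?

6

Sort by profit descending; place each in the latest free slot ≤ its deadline.
By profit: F(d5,62), A(d5,61), B(d4,60), E(d6,30), C(d1,25), G(d1,17), D(d3,10)
F→slot 5; A→slot 4; B→slot 3; E→slot 6; C→slot 1; G skipped; D→slot 2.
6 of 7 scheduled.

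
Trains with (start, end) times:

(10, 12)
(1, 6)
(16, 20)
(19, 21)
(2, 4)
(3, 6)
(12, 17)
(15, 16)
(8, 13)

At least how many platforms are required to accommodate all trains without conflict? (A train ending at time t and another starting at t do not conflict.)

3

Events (time:±→running): 1:+→1 2:+→2 3:+→3 … peak 3.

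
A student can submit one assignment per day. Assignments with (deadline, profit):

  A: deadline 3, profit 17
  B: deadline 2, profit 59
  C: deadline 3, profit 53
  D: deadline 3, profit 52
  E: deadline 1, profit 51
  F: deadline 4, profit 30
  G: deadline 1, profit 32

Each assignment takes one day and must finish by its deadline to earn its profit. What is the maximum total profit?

Sort by profit descending; place each in the latest free slot ≤ its deadline.
Profit order: B=59 C=53 D=52 E=51 G=32 F=30 A=17
Assign: B→slot 2, C→slot 3, D→slot 1, E skipped, G skipped, F→slot 4, A skipped.
Slots: [1:D] [2:B] [3:C] [4:F]
Profit = 52 + 59 + 53 + 30 = 194

194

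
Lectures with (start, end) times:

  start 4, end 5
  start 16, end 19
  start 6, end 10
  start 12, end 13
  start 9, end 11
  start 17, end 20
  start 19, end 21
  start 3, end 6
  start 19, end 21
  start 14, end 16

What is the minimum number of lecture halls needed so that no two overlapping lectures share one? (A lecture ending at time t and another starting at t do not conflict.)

starts: [3, 4, 6, 9, 12, 14, 16, 17, 19, 19]
ends:   [5, 6, 10, 11, 13, 16, 19, 20, 21, 21]
s3→1 s4→2 e5→1 e6→0 s6→1 s9→2 e10→1 e11→0 s12→1 e13→0 s14→1 e16→0 s16→1 s17→2 e19→1 s19→2 s19→3  — peak 3.

3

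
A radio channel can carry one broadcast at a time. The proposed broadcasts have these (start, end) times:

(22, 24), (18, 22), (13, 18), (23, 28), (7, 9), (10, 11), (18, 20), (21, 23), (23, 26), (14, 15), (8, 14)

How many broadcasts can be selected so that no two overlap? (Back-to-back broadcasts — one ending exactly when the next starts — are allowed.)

6

Order by finish time; keep every interval that doesn't clash with the previous kept one.
Sorted by end: (7,9)  (10,11)  (8,14)  (14,15)  (13,18)  (18,20)  (18,22)  (21,23)  (22,24)  (23,26)  (23,28)
take (7,9); take (10,11); take (14,15); take (18,20); skip (18,22); take (21,23); skip (22,24); take (23,26).
Selected 6 broadcasts.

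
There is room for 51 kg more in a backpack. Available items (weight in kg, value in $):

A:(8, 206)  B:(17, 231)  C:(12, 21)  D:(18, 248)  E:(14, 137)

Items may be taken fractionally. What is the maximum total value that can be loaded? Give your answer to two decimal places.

763.29

Sort by value per unit weight and fill in that order.
Order: A (206/8=25.75) > D (248/18=13.78) > B (231/17=13.59) > E (137/14=9.79) > C (21/12=1.75)
Fill: take A (8 @ 206) → take D (18 @ 248) → take B (17 @ 231) → take 8/14 of E → 78.29; 51/51 used.
Total value = 763.29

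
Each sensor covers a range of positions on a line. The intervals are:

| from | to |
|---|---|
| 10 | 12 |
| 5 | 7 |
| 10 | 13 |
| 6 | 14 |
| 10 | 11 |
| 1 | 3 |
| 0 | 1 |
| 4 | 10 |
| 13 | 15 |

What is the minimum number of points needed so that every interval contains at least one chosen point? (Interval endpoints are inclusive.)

Process intervals by earliest right end; each time one isn't hit yet, stab at its right endpoint.
Sorted: [0,1] [1,3] [5,7] [4,10] [10,11] [10,12] [10,13] [6,14] [13,15]
{[0,1],[1,3]} hit by 1; {[5,7],[4,10]} hit by 7; {[10,11],[10,12],[10,13],[6,14]} hit by 11; {[13,15]} hit by 15.
Points: 1, 7, 11, 15 (4 total).

4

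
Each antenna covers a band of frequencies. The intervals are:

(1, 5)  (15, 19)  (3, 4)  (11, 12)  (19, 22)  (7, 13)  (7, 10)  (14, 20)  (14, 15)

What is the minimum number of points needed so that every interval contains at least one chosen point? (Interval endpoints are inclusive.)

5

Sort by right endpoint; whenever an interval is uncovered, place a point at its right end.
Sorted: [3,4] [1,5] [7,10] [11,12] [7,13] [14,15] [15,19] [14,20] [19,22]
{[3,4],[1,5]} hit by 4; {[7,10]} hit by 10; {[11,12],[7,13]} hit by 12; {[14,15],[15,19],[14,20]} hit by 15; {[19,22]} hit by 22.
Points: 4, 10, 12, 15, 22 (5 total).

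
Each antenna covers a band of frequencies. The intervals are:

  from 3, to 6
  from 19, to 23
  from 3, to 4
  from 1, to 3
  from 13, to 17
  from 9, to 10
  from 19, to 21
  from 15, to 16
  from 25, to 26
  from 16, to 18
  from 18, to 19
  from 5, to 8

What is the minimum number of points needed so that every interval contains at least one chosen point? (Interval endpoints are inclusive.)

6

Process intervals by earliest right end; each time one isn't hit yet, stab at its right endpoint.
By right end: [1,3]  [3,4]  [3,6]  [5,8]  [9,10]  [15,16]  [13,17]  [16,18]  [18,19]  [19,21]  [19,23]  [25,26]
[1,3] uncovered → point at 3; [5,8] uncovered → point at 8; [9,10] uncovered → point at 10; [15,16] uncovered → point at 16; [18,19] uncovered → point at 19; [25,26] uncovered → point at 26.
Points: 3, 8, 10, 16, 19, 26 (6 total).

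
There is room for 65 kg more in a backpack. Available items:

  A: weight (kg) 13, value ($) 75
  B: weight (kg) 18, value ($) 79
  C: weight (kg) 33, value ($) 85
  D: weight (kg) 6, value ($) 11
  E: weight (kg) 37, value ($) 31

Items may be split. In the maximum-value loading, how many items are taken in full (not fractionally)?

3

Greedy by value/weight ratio, highest first.
Ratios (sorted): A 5.77, B 4.39, C 2.58, D 1.83, E 0.84
take A (13 @ 75); take B (18 @ 79); take C (33 @ 85); take 1/6 of D → 1.83. Capacity used 65/65.
3 item(s) taken whole; one partial (take 1/6 of D).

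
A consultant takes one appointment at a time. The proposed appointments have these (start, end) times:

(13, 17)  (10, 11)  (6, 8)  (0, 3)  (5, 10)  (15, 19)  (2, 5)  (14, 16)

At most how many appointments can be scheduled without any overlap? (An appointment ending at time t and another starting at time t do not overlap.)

4

By end time: (0,3), (2,5), (6,8), (5,10), (10,11), (14,16), (13,17), (15,19).
Pick (0,3); next start ≥ 3 → (6,8); next start ≥ 8 → (10,11); next start ≥ 11 → (14,16).
Selected 4 appointments.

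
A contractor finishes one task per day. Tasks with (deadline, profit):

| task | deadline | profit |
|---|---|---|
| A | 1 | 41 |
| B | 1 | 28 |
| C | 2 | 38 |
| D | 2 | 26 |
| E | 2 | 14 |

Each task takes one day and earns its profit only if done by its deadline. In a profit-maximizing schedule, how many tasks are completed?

2

Take jobs in profit order; each goes to the latest open slot no later than its deadline.
Profit order: A=41 C=38 B=28 D=26 E=14
Assign: A→slot 1, C→slot 2, B skipped, D skipped, E skipped.
Slots: [1:A] [2:C]
2 of 5 scheduled.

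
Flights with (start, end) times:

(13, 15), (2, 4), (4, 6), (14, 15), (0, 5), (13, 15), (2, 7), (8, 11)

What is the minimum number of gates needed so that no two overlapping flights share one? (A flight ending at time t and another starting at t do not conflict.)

Events (time:±→running): 0:+→1 2:+→2 2:+→3 … peak 3.

3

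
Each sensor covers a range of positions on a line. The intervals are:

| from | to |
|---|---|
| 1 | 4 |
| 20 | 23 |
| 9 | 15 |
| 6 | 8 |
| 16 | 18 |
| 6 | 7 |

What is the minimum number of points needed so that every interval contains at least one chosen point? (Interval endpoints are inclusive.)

5

Sort by right endpoint; whenever an interval is uncovered, place a point at its right end.
Sorted: [1,4] [6,7] [6,8] [9,15] [16,18] [20,23]
{[1,4]} hit by 4; {[6,7],[6,8]} hit by 7; {[9,15]} hit by 15; {[16,18]} hit by 18; {[20,23]} hit by 23.
Points: 4, 7, 15, 18, 23 (5 total).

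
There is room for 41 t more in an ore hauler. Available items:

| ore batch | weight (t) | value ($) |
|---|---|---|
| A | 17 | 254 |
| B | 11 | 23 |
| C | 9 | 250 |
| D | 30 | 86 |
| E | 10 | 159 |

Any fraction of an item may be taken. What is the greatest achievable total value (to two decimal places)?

Greedy by value/weight ratio, highest first.
Order: C (250/9=27.78) > E (159/10=15.90) > A (254/17=14.94) > D (86/30=2.87) > B (23/11=2.09)
Fill: take C (9 @ 250) → take E (10 @ 159) → take A (17 @ 254) → take 5/30 of D → 14.33; 41/41 used.
Total value = 677.33

677.33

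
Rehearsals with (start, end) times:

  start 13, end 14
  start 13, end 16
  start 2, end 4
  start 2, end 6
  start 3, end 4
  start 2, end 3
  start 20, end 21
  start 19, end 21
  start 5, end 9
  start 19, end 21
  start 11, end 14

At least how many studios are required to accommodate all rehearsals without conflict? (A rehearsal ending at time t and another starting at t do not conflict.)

Count concurrent intervals with a sweep; the peak is the room count.
Events (time:±→running): 2:+→1 2:+→2 2:+→3 … peak 3.

3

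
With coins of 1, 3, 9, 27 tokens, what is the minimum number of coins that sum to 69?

Greedy: take as many of the largest coin as possible, then repeat with the remainder.
69 = 2×27 + 1×9 + 2×3
Total coins = 2 + 1 + 2 = 5

5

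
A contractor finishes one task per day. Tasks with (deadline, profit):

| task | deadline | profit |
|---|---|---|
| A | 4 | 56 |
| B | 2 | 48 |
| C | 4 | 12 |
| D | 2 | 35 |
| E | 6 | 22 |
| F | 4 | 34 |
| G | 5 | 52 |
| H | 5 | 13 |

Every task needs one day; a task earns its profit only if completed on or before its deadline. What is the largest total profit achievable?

247

Take jobs in profit order; each goes to the latest open slot no later than its deadline.
Profit order: A=56 G=52 B=48 D=35 F=34 E=22 H=13 C=12
Assign: A→slot 4, G→slot 5, B→slot 2, D→slot 1, F→slot 3, E→slot 6, H skipped, C skipped.
Slots: [1:D] [2:B] [3:F] [4:A] [5:G] [6:E]
Profit = 35 + 48 + 34 + 56 + 52 + 22 = 247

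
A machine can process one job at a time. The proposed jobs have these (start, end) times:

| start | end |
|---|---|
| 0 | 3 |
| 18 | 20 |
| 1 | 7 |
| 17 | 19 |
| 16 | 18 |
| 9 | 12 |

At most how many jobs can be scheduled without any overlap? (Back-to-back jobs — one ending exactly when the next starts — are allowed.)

4

Sorted by end: (0,3)  (1,7)  (9,12)  (16,18)  (17,19)  (18,20)
take (0,3); take (9,12); take (16,18); skip (17,19); take (18,20).
Selected 4 jobs.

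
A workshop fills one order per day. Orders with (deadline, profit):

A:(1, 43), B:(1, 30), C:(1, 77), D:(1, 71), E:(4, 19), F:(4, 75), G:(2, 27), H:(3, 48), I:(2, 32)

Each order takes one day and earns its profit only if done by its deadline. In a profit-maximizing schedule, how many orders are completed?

Sort by profit descending; place each in the latest free slot ≤ its deadline.
Profit order: C=77 F=75 D=71 H=48 A=43 I=32 B=30 G=27 E=19
Assign: C→slot 1, F→slot 4, D skipped, H→slot 3, A skipped, I→slot 2, B skipped, G skipped, E skipped.
Slots: [1:C] [2:I] [3:H] [4:F]
4 of 9 scheduled.

4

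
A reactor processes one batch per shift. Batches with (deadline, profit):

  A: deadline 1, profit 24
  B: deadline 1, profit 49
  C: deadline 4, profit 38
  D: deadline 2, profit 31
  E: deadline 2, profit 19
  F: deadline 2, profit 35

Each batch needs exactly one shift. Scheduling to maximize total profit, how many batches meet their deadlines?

3

Sort by profit descending; place each in the latest free slot ≤ its deadline.
Profit order: B=49 C=38 F=35 D=31 A=24 E=19
Assign: B→slot 1, C→slot 4, F→slot 2, D skipped, A skipped, E skipped.
Slots: [1:B] [2:F] [4:C]
3 of 6 scheduled.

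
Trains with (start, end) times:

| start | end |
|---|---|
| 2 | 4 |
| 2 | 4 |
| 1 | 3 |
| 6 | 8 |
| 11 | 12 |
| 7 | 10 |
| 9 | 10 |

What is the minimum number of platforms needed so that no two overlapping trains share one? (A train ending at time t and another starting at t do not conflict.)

The answer is the maximum number of intervals overlapping at any instant.
starts: [1, 2, 2, 6, 7, 9, 11]
ends:   [3, 4, 4, 8, 10, 10, 12]
s1→1 s2→2 s2→3  — peak 3.

3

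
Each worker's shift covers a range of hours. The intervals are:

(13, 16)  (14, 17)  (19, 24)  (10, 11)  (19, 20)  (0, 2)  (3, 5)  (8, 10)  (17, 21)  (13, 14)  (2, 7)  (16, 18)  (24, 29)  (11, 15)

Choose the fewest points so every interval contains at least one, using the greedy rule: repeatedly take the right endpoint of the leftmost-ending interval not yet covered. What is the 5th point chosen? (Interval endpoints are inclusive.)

18

Sort by right endpoint; whenever an interval is uncovered, place a point at its right end.
By right end: [0,2]  [3,5]  [2,7]  [8,10]  [10,11]  [13,14]  [11,15]  [13,16]  [14,17]  [16,18]  [19,20]  [17,21]  [19,24]  [24,29]
[0,2] uncovered → point at 2; [3,5] uncovered → point at 5; [8,10] uncovered → point at 10; [13,14] uncovered → point at 14; [16,18] uncovered → point at 18; [19,20] uncovered → point at 20; [24,29] uncovered → point at 29.
Points: 2, 5, 10, 14, 18, 20, 29 (7 total).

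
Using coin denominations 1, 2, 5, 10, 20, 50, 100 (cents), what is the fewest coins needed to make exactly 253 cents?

5

Greedy: take as many of the largest coin as possible, then repeat with the remainder.
253 = 2×100 + 1×50 + 1×2 + 1×1
Total coins = 2 + 1 + 1 + 1 = 5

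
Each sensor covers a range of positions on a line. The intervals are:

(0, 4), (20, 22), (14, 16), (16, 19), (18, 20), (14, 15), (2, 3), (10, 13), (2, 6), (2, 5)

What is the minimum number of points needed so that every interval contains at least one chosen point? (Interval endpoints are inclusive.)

Process intervals by earliest right end; each time one isn't hit yet, stab at its right endpoint.
Sorted: [2,3] [0,4] [2,5] [2,6] [10,13] [14,15] [14,16] [16,19] [18,20] [20,22]
{[2,3],[0,4],[2,5],[2,6]} hit by 3; {[10,13]} hit by 13; {[14,15],[14,16]} hit by 15; {[16,19],[18,20]} hit by 19; {[20,22]} hit by 22.
Points: 3, 13, 15, 19, 22 (5 total).

5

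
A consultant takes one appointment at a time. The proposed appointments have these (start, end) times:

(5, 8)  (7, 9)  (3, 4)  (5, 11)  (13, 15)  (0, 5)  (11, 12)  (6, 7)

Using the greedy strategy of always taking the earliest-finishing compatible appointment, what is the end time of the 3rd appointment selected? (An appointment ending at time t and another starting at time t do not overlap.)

Order by finish time; keep every interval that doesn't clash with the previous kept one.
Sorted by end: (3,4)  (0,5)  (6,7)  (5,8)  (7,9)  (5,11)  (11,12)  (13,15)
take (3,4); skip (0,5); take (6,7); take (7,9); skip (5,11); take (11,12); take (13,15).
Selected: (3,4) (6,7) (7,9) (11,12) (13,15)

9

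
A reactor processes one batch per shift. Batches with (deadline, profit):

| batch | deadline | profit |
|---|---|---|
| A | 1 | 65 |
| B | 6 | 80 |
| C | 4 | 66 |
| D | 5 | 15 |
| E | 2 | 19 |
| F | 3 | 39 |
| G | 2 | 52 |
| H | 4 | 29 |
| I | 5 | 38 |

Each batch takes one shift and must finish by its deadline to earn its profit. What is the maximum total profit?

340

By profit: B(d6,80), C(d4,66), A(d1,65), G(d2,52), F(d3,39), I(d5,38), H(d4,29), E(d2,19), D(d5,15)
B→slot 6; C→slot 4; A→slot 1; G→slot 2; F→slot 3; I→slot 5; H skipped; E skipped; D skipped.
Profit = 65 + 52 + 39 + 66 + 38 + 80 = 340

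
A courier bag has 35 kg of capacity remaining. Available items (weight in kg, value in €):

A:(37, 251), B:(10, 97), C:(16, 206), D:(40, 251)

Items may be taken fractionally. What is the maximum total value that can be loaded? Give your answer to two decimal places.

Greedy by value/weight ratio, highest first.
Ratios (sorted): C 12.88, B 9.70, A 6.78, D 6.28
take C (16 @ 206); take B (10 @ 97); take 9/37 of A → 61.05. Capacity used 35/35.
Total value = 364.05

364.05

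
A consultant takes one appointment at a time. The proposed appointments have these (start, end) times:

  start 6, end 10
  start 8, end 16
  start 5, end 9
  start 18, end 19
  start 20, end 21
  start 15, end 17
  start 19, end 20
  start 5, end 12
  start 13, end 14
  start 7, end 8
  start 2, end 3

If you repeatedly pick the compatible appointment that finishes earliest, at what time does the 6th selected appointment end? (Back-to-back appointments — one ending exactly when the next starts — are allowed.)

By end time: (2,3), (7,8), (5,9), (6,10), (5,12), (13,14), (8,16), (15,17), (18,19), (19,20), (20,21).
Pick (2,3); next start ≥ 3 → (7,8); next start ≥ 8 → (13,14); next start ≥ 14 → (15,17); next start ≥ 17 → (18,19); next start ≥ 19 → (19,20); next start ≥ 20 → (20,21).
Selected: (2,3) (7,8) (13,14) (15,17) (18,19) (19,20) (20,21)

20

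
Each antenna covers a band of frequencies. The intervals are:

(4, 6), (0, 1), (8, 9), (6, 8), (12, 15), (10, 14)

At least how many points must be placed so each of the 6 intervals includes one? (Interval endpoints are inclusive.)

Process intervals by earliest right end; each time one isn't hit yet, stab at its right endpoint.
By right end: [0,1]  [4,6]  [6,8]  [8,9]  [10,14]  [12,15]
[0,1] uncovered → point at 1; [4,6] uncovered → point at 6; [8,9] uncovered → point at 9; [10,14] uncovered → point at 14.
Points: 1, 6, 9, 14 (4 total).

4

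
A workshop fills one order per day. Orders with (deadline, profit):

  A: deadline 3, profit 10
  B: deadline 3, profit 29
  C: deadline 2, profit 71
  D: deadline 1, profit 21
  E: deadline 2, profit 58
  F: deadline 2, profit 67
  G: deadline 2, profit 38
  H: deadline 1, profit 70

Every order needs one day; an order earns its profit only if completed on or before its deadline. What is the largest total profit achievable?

170

Profit order: C=71 H=70 F=67 E=58 G=38 B=29 D=21 A=10
Assign: C→slot 2, H→slot 1, F skipped, E skipped, G skipped, B→slot 3, D skipped, A skipped.
Slots: [1:H] [2:C] [3:B]
Profit = 70 + 71 + 29 = 170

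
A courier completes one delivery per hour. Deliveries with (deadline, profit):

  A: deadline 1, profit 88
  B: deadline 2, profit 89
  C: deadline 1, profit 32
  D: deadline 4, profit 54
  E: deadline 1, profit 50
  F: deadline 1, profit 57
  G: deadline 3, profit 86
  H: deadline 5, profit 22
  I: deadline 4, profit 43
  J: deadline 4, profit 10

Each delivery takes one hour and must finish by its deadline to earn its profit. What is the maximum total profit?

339

Sort by profit descending; place each in the latest free slot ≤ its deadline.
By profit: B(d2,89), A(d1,88), G(d3,86), F(d1,57), D(d4,54), E(d1,50), I(d4,43), C(d1,32), H(d5,22), J(d4,10)
B→slot 2; A→slot 1; G→slot 3; F skipped; D→slot 4; E skipped; I skipped; C skipped; H→slot 5; J skipped.
Profit = 88 + 89 + 86 + 54 + 22 = 339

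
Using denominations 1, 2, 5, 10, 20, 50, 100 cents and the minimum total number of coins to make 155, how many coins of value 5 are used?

1

Use the largest denomination that fits, subtract, and repeat.
155 − 1×100→55 − 1×50→5 − 1×5→0
Count of 5: 1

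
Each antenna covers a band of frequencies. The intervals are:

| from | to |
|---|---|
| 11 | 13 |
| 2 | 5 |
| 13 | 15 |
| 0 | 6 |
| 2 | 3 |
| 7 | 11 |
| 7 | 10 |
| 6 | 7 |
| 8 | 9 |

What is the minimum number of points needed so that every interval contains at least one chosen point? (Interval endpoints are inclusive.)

Process intervals by earliest right end; each time one isn't hit yet, stab at its right endpoint.
Sorted: [2,3] [2,5] [0,6] [6,7] [8,9] [7,10] [7,11] [11,13] [13,15]
{[2,3],[2,5],[0,6]} hit by 3; {[6,7]} hit by 7; {[8,9],[7,10],[7,11]} hit by 9; {[11,13],[13,15]} hit by 13.
Points: 3, 7, 9, 13 (4 total).

4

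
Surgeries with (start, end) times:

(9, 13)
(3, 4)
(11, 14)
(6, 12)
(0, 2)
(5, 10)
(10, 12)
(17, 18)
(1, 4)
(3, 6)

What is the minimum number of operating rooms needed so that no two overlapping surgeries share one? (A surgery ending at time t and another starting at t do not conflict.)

4

Count concurrent intervals with a sweep; the peak is the room count.
Events (time:±→running): 0:+→1 1:+→2 2:-→1 3:+→2 3:+→3 4:-→2 4:-→1 5:+→2 6:-→1 6:+→2 9:+→3 10:-→2 10:+→3 11:+→4 … peak 4.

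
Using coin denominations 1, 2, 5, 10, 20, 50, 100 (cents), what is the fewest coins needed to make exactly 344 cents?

7

344 − 3×100→44 − 2×20→4 − 2×2→0
Total coins = 3 + 2 + 2 = 7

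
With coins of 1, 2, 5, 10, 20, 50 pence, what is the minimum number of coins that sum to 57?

3

57 − 1×50→7 − 1×5→2 − 1×2→0
Total coins = 1 + 1 + 1 = 3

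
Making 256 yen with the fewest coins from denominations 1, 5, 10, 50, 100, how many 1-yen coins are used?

1

256 − 2×100→56 − 1×50→6 − 1×5→1 − 1×1→0
Count of 1: 1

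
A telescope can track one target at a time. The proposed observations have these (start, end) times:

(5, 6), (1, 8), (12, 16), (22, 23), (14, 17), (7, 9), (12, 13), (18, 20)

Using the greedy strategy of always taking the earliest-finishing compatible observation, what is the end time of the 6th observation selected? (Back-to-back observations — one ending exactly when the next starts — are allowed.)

23

Sorted by end: (5,6)  (1,8)  (7,9)  (12,13)  (12,16)  (14,17)  (18,20)  (22,23)
take (5,6); take (7,9); take (12,13); take (14,17); take (18,20); take (22,23).
Selected: (5,6) (7,9) (12,13) (14,17) (18,20) (22,23)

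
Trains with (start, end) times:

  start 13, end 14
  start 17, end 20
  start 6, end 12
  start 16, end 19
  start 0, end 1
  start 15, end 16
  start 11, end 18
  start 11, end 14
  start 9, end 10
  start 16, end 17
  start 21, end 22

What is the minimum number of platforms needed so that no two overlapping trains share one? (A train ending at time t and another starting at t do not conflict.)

Count concurrent intervals with a sweep; the peak is the room count.
starts: [0, 6, 9, 11, 11, 13, 15, 16, 16, 17, 21]
ends:   [1, 10, 12, 14, 14, 16, 17, 18, 19, 20, 22]
s0→1 e1→0 s6→1 s9→2 e10→1 s11→2 s11→3  — peak 3.

3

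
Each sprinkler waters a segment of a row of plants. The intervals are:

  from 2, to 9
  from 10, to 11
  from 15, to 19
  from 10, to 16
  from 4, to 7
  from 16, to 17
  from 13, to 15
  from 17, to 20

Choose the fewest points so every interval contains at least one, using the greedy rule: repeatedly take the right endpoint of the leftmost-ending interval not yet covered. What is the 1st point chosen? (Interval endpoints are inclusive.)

Sort by right endpoint; whenever an interval is uncovered, place a point at its right end.
Sorted: [4,7] [2,9] [10,11] [13,15] [10,16] [16,17] [15,19] [17,20]
{[4,7],[2,9]} hit by 7; {[10,11]} hit by 11; {[13,15],[10,16]} hit by 15; {[16,17],[15,19],[17,20]} hit by 17.
Points: 7, 11, 15, 17 (4 total).

7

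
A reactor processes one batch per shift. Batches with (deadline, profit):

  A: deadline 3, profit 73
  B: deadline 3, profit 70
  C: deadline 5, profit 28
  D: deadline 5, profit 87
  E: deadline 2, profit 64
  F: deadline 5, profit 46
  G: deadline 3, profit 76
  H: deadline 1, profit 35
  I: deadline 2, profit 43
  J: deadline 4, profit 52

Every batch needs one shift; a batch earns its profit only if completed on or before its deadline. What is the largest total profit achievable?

358

Take jobs in profit order; each goes to the latest open slot no later than its deadline.
Profit order: D=87 G=76 A=73 B=70 E=64 J=52 F=46 I=43 H=35 C=28
Assign: D→slot 5, G→slot 3, A→slot 2, B→slot 1, E skipped, J→slot 4, F skipped, I skipped, H skipped, C skipped.
Slots: [1:B] [2:A] [3:G] [4:J] [5:D]
Profit = 70 + 73 + 76 + 52 + 87 = 358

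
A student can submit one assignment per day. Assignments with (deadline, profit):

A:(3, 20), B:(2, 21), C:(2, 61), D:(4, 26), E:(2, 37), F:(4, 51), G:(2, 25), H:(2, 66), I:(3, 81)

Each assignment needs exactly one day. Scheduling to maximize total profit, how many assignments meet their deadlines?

4

Take jobs in profit order; each goes to the latest open slot no later than its deadline.
By profit: I(d3,81), H(d2,66), C(d2,61), F(d4,51), E(d2,37), D(d4,26), G(d2,25), B(d2,21), A(d3,20)
I→slot 3; H→slot 2; C→slot 1; F→slot 4; E skipped; D skipped; G skipped; B skipped; A skipped.
4 of 9 scheduled.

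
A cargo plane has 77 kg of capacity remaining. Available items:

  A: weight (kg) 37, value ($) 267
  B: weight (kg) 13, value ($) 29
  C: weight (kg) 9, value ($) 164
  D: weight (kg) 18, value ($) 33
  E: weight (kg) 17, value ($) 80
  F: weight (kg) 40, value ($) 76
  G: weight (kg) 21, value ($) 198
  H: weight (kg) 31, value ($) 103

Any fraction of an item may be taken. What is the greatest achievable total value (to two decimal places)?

676.06

Ratios (sorted): C 18.22, G 9.43, A 7.22, E 4.71, H 3.32, B 2.23, F 1.90, D 1.83
take C (9 @ 164); take G (21 @ 198); take A (37 @ 267); take 10/17 of E → 47.06. Capacity used 77/77.
Total value = 676.06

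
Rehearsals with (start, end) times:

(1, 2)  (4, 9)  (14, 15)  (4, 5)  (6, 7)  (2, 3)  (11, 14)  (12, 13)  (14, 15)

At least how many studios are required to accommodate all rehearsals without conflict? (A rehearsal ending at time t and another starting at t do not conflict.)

Count concurrent intervals with a sweep; the peak is the room count.
starts: [1, 2, 4, 4, 6, 11, 12, 14, 14]
ends:   [2, 3, 5, 7, 9, 13, 14, 15, 15]
s1→1 e2→0 s2→1 e3→0 s4→1 s4→2  — peak 2.

2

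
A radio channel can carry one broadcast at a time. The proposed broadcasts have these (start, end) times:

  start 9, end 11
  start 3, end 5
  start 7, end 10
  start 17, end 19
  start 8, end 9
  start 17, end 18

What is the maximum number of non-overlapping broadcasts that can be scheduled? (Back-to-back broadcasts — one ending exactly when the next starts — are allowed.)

4

Greedy by earliest finish: after sorting by end time, pick each interval compatible with the last pick.
Sorted by end: (3,5)  (8,9)  (7,10)  (9,11)  (17,18)  (17,19)
take (3,5); take (8,9); take (9,11); take (17,18).
Selected 4 broadcasts.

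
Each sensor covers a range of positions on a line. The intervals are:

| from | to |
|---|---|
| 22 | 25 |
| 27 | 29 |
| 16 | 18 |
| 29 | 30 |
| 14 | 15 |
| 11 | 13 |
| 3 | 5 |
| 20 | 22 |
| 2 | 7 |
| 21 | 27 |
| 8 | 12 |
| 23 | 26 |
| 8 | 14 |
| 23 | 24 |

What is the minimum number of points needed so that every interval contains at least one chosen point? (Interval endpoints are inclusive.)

7

Sorted: [3,5] [2,7] [8,12] [11,13] [8,14] [14,15] [16,18] [20,22] [23,24] [22,25] [23,26] [21,27] [27,29] [29,30]
{[3,5],[2,7]} hit by 5; {[8,12],[11,13],[8,14]} hit by 12; {[14,15]} hit by 15; {[16,18]} hit by 18; {[20,22]} hit by 22; {[23,24],[22,25],[23,26],[21,27]} hit by 24; {[27,29],[29,30]} hit by 29.
Points: 5, 12, 15, 18, 22, 24, 29 (7 total).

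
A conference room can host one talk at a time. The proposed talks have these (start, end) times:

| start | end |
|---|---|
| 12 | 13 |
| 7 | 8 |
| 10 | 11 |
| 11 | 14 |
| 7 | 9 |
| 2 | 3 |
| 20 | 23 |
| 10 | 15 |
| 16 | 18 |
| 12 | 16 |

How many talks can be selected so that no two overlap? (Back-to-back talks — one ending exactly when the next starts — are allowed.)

Greedy by earliest finish: after sorting by end time, pick each interval compatible with the last pick.
By end time: (2,3), (7,8), (7,9), (10,11), (12,13), (11,14), (10,15), (12,16), (16,18), (20,23).
Pick (2,3); next start ≥ 3 → (7,8); next start ≥ 8 → (10,11); next start ≥ 11 → (12,13); next start ≥ 13 → (16,18); next start ≥ 18 → (20,23).
Selected 6 talks.

6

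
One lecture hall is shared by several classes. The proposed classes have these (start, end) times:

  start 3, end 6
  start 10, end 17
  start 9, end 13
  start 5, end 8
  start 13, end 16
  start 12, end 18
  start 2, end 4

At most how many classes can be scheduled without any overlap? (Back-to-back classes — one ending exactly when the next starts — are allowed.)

4

Greedy by earliest finish: after sorting by end time, pick each interval compatible with the last pick.
By end time: (2,4), (3,6), (5,8), (9,13), (13,16), (10,17), (12,18).
Pick (2,4); next start ≥ 4 → (5,8); next start ≥ 8 → (9,13); next start ≥ 13 → (13,16).
Selected 4 classes.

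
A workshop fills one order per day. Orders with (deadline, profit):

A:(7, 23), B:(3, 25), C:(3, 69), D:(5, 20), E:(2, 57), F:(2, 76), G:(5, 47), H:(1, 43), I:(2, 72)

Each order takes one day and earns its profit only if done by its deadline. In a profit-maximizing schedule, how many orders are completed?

Take jobs in profit order; each goes to the latest open slot no later than its deadline.
By profit: F(d2,76), I(d2,72), C(d3,69), E(d2,57), G(d5,47), H(d1,43), B(d3,25), A(d7,23), D(d5,20)
F→slot 2; I→slot 1; C→slot 3; E skipped; G→slot 5; H skipped; B skipped; A→slot 7; D→slot 4.
6 of 9 scheduled.

6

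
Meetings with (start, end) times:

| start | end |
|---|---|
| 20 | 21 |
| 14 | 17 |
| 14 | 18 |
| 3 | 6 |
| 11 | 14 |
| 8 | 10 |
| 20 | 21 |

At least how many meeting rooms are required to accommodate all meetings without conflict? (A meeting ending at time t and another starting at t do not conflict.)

2

Count concurrent intervals with a sweep; the peak is the room count.
Events (time:±→running): 3:+→1 6:-→0 8:+→1 10:-→0 11:+→1 14:-→0 14:+→1 14:+→2 … peak 2.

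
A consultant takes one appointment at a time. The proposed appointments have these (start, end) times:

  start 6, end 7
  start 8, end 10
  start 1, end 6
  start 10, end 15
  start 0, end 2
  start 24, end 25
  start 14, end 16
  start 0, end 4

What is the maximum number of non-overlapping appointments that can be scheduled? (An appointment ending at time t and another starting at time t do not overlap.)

5

Order by finish time; keep every interval that doesn't clash with the previous kept one.
By end time: (0,2), (0,4), (1,6), (6,7), (8,10), (10,15), (14,16), (24,25).
Pick (0,2); next start ≥ 2 → (6,7); next start ≥ 7 → (8,10); next start ≥ 10 → (10,15); next start ≥ 15 → (24,25).
Selected 5 appointments.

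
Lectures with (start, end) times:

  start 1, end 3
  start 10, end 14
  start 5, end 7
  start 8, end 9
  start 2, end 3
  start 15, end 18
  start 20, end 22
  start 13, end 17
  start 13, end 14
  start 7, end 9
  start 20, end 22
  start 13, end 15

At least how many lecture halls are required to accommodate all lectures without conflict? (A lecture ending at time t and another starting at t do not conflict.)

Events (time:±→running): 1:+→1 2:+→2 3:-→1 3:-→0 5:+→1 7:-→0 7:+→1 8:+→2 9:-→1 9:-→0 10:+→1 13:+→2 13:+→3 13:+→4 … peak 4.

4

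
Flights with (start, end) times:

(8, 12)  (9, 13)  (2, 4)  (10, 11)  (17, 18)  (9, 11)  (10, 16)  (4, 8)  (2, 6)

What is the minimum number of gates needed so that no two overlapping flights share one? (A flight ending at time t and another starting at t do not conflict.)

Events (time:±→running): 2:+→1 2:+→2 4:-→1 4:+→2 6:-→1 8:-→0 8:+→1 9:+→2 9:+→3 10:+→4 10:+→5 … peak 5.

5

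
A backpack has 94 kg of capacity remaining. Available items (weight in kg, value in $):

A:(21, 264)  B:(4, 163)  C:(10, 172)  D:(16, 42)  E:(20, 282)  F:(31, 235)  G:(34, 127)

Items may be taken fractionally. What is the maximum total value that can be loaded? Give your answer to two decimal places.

Order: B (163/4=40.75) > C (172/10=17.20) > E (282/20=14.10) > A (264/21=12.57) > F (235/31=7.58) > G (127/34=3.74) > D (42/16=2.62)
Fill: take B (4 @ 163) → take C (10 @ 172) → take E (20 @ 282) → take A (21 @ 264) → take F (31 @ 235) → take 8/34 of G → 29.88; 94/94 used.
Total value = 1145.88

1145.88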